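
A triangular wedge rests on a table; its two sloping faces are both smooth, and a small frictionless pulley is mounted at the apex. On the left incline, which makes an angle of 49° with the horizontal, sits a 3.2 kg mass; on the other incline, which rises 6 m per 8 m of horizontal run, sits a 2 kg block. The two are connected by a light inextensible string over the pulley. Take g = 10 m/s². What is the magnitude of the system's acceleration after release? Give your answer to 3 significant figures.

2.34 m/s²

Resolve each weight along its own incline: the 3.2 kg mass has component 3.2 × 10 × sin 49° = 24.151 N down its slope, and the 2 kg mass has 2 × 10 × sin 36.87° = 12.000 N down its slope.
The 3.2 kg side's 24.151 N exceeds the other side's 12.000 N, so that mass slides down and the 2 kg mass slides up. Taking that direction as positive, Newton's second law for the whole system gives 24.151 − 12.000 = (3.2 + 2) a, so a = 12.151 / 5.2 = 2.3367 m/s².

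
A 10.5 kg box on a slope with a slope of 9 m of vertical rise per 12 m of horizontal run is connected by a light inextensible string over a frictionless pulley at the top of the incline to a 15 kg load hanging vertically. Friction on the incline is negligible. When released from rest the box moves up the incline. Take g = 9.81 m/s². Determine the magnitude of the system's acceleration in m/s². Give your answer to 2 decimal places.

3.35 m/s²

For the box on the incline: the weight component along the slope is m₁g sin 36.87° = 10.5 × 9.81 × 0.6000 = 61.803 N and the normal force is N = m₁g cos 36.87° = 82.404 N.
Newton's second law for the box (up-slope positive): T − 61.803 = 10.5 a. For the hanging load (downward positive): 15 × 9.81 − T = 15 a.
Adding the two equations eliminates T: 85.347 = 25.5 a, so a = 3.3469 m/s².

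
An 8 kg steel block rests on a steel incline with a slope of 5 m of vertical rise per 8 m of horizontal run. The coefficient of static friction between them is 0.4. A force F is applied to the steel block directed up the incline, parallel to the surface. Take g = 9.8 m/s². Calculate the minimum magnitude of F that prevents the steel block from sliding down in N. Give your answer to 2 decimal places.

The normal force is N = mg cos 32.01° = 66.483 N. With F at its minimum the steel block is on the verge of sliding down, so static friction is at its maximum μ_s N = 0.4 × 66.483 = 26.593 N and acts up the slope.
Equilibrium along the incline: F + μ_s N = mg sin 32.01°, so F = 41.552 − 26.593 = 14.959 N.

14.96 N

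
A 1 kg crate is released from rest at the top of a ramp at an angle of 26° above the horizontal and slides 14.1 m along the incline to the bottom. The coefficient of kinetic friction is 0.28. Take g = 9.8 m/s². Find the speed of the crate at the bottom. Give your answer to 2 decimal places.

7.18 m/s

The weight component along the incline is mg sin 26° = 4.296 N and the normal force is N = mg cos 26° = 8.808 N.
Friction up the slope is f = μN = 0.28 × 8.808 = 2.466 N, so the net downslope force is 4.296 − 2.466 = 1.830 N and a = 1.830 / 1 = 1.8300 m/s².
Starting from rest over a distance of 14.1 m, v² = 2aL = 2 × 1.8300 × 14.1 = 51.6060, so v = 7.1837 m/s.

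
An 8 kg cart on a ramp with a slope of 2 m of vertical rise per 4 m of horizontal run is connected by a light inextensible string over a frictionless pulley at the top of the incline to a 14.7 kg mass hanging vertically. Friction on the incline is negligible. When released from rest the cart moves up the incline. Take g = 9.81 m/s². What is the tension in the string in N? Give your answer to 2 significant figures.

74 N

For the cart on the incline: the weight component along the slope is m₁g sin 26.57° = 8 × 9.81 × 0.4472 = 35.096 N and the normal force is N = m₁g cos 26.57° = 70.195 N.
Newton's second law for the cart (up-slope positive): T − 35.096 = 8 a. For the hanging mass (downward positive): 14.7 × 9.81 − T = 14.7 a.
Adding the two equations eliminates T: 109.111 = 22.7 a, so a = 4.8067 m/s².
Then from the hanging mass's equation, T = 14.7 × (9.81 − 4.8067) = 73.549 N.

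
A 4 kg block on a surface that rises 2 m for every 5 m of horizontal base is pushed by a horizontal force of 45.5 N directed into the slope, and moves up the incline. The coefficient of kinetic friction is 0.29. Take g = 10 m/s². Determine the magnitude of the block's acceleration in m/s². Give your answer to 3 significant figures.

2.93 m/s²

The horizontal push has components F cos 21.80° = 45.5 × 0.9285 = 42.247 N up the incline and F sin 21.80° = 45.5 × 0.3714 = 16.899 N pressing into the surface.
The normal force is therefore N = mg cos 21.80° + F sin 21.80° = 37.140 + 16.899 = 54.039 N, and kinetic friction down the slope is μN = 0.29 × 54.039 = 15.671 N.
Along the incline: F cos 21.80° − mg sin 21.80° − μN = ma, so 42.247 − 14.856 − 15.671 = 4 a, giving a = 2.9300 m/s².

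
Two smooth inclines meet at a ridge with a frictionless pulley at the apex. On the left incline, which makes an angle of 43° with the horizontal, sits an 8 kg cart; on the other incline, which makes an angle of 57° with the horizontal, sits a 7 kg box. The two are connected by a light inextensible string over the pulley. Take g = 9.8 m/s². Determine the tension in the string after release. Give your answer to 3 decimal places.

55.636 N

Resolve each weight along its own incline: the 8 kg mass has component 8 × 9.8 × sin 43° = 53.469 N down its slope, and the 7 kg mass has 7 × 9.8 × sin 57° = 57.533 N down its slope.
The 7 kg side's 57.533 N exceeds the other side's 53.469 N, so that mass slides down and the 8 kg mass slides up. Taking that direction as positive, Newton's second law for the whole system gives 57.533 − 53.469 = (8 + 7) a, so a = 4.064 / 15 = 0.2709 m/s².
For the 8 kg mass (up-slope positive): T − 53.469 = 8 × 0.2709, so T = 55.636 N.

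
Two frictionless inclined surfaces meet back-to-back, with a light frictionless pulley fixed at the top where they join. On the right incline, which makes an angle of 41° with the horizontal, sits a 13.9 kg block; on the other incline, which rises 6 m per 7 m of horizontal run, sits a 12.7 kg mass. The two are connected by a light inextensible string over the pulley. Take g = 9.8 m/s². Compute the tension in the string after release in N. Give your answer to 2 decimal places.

Resolve each weight along its own incline: the 13.9 kg mass has component 13.9 × 9.8 × sin 41° = 89.368 N down its slope, and the 12.7 kg mass has 12.7 × 9.8 × sin 40.60° = 80.997 N down its slope.
The 13.9 kg side's 89.368 N exceeds the other side's 80.997 N, so that mass slides down and the 12.7 kg mass slides up. Taking that direction as positive, Newton's second law for the whole system gives 89.368 − 80.997 = (13.9 + 12.7) a, so a = 8.371 / 26.6 = 0.3147 m/s².
For the 12.7 kg mass (up-slope positive): T − 80.997 = 12.7 × 0.3147, so T = 84.994 N.

84.99 N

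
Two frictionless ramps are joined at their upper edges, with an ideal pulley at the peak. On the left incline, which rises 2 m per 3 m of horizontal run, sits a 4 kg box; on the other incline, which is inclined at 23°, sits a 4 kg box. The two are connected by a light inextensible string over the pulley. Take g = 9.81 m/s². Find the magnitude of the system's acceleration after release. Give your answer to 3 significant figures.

Resolve each weight along its own incline: the 4 kg mass has component 4 × 9.81 × sin 33.69° = 21.766 N down its slope, and the 4 kg mass has 4 × 9.81 × sin 23° = 15.332 N down its slope.
The 4 kg side's 21.766 N exceeds the other side's 15.332 N, so that mass slides down and the 4 kg mass slides up. Taking that direction as positive, Newton's second law for the whole system gives 21.766 − 15.332 = (4 + 4) a, so a = 6.434 / 8 = 0.8043 m/s².

0.804 m/s²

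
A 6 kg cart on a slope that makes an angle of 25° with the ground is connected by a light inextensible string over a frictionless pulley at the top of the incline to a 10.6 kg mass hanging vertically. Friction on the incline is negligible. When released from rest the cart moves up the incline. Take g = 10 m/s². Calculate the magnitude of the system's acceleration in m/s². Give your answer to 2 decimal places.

For the cart on the incline: the weight component along the slope is m₁g sin 25° = 6 × 10 × 0.4226 = 25.356 N and the normal force is N = m₁g cos 25° = 54.378 N.
Newton's second law for the cart (up-slope positive): T − 25.356 = 6 a. For the hanging mass (downward positive): 10.6 × 10 − T = 10.6 a.
Adding the two equations eliminates T: 80.644 = 16.6 a, so a = 4.8581 m/s².

4.86 m/s²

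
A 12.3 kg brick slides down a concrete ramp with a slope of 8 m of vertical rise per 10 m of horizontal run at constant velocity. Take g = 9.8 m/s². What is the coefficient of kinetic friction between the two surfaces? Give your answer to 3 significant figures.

0.800

At constant velocity the net force along the incline is zero: mg sin 38.66° = μ mg cos 38.66°.
So μ = tan 38.66° = 0.6247 / 0.7809 = 0.8000.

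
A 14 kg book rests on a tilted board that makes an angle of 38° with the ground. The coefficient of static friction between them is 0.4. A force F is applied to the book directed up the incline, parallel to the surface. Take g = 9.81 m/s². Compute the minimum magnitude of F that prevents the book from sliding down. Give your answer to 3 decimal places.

41.265 N

The normal force is N = mg cos 38° = 108.225 N. With F at its minimum the book is on the verge of sliding down, so static friction is at its maximum μ_s N = 0.4 × 108.225 = 43.290 N and acts up the slope.
Equilibrium along the incline: F + μ_s N = mg sin 38°, so F = 84.555 − 43.290 = 41.265 N.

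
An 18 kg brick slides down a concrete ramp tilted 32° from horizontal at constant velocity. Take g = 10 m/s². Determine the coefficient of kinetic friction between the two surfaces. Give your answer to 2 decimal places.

At constant velocity the net force along the incline is zero: mg sin 32° = μ mg cos 32°.
So μ = tan 32° = 0.5299 / 0.8480 = 0.6249.

0.62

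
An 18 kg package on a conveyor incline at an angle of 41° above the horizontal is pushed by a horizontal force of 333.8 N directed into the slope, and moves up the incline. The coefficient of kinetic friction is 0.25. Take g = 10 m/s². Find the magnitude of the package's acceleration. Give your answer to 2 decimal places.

2.51 m/s²

The horizontal push has components F cos 41° = 333.8 × 0.7547 = 251.919 N up the incline and F sin 41° = 333.8 × 0.6561 = 219.006 N pressing into the surface.
The normal force is therefore N = mg cos 41° + F sin 41° = 135.846 + 219.006 = 354.852 N, and kinetic friction down the slope is μN = 0.25 × 354.852 = 88.713 N.
Along the incline: F cos 41° − mg sin 41° − μN = ma, so 251.919 − 118.098 − 88.713 = 18 a, giving a = 2.5060 m/s².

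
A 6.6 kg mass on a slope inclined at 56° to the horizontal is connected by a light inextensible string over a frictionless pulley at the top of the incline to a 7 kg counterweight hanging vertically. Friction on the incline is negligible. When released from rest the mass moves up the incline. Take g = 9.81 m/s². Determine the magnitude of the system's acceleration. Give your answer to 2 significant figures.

For the mass on the incline: the weight component along the slope is m₁g sin 56° = 6.6 × 9.81 × 0.8290 = 53.674 N and the normal force is N = m₁g cos 56° = 36.206 N.
Newton's second law for the mass (up-slope positive): T − 53.674 = 6.6 a. For the hanging counterweight (downward positive): 7 × 9.81 − T = 7 a.
Adding the two equations eliminates T: 14.996 = 13.6 a, so a = 1.1026 m/s².

1.1 m/s²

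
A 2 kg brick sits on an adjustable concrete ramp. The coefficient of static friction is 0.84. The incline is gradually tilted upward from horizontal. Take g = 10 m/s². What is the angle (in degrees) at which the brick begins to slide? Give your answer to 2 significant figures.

At the threshold of sliding, static friction is at its maximum μ_s N and exactly balances the weight component along the incline: mg sin θ = μ_s mg cos θ.
Hence tan θ = μ_s = 0.84, so θ = arctan(0.84) = 40.0303°.

40°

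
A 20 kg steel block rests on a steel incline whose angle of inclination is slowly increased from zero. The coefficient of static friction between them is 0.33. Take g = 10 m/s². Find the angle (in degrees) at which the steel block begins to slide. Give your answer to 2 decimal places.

At the threshold of sliding, static friction is at its maximum μ_s N and exactly balances the weight component along the incline: mg sin θ = μ_s mg cos θ.
Hence tan θ = μ_s = 0.33, so θ = arctan(0.33) = 18.2629°.

18.26°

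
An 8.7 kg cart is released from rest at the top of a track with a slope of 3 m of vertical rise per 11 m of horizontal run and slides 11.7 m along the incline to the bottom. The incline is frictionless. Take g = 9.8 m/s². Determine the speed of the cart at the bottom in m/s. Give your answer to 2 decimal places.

The weight component along the incline is mg sin 15.26° = 22.433 N and the normal force is N = mg cos 15.26° = 82.256 N.
With no friction, a = g sin 15.26° = 2.5786 m/s².
Starting from rest over a distance of 11.7 m, v² = 2aL = 2 × 2.5786 × 11.7 = 60.3392, so v = 7.7678 m/s.

7.77 m/s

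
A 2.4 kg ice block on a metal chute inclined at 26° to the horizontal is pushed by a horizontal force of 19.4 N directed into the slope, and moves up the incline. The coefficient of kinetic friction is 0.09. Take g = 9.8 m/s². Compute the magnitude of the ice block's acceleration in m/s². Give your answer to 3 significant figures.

1.86 m/s²

The horizontal push has components F cos 26° = 19.4 × 0.8988 = 17.437 N up the incline and F sin 26° = 19.4 × 0.4384 = 8.505 N pressing into the surface.
The normal force is therefore N = mg cos 26° + F sin 26° = 21.140 + 8.505 = 29.645 N, and kinetic friction down the slope is μN = 0.09 × 29.645 = 2.668 N.
Along the incline: F cos 26° − mg sin 26° − μN = ma, so 17.437 − 10.311 − 2.668 = 2.4 a, giving a = 1.8575 m/s².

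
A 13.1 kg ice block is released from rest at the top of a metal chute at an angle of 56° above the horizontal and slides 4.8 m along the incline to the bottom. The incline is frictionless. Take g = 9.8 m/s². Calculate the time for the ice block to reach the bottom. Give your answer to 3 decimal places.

The weight component along the incline is mg sin 56° = 106.432 N and the normal force is N = mg cos 56° = 71.789 N.
With no friction, a = g sin 56° = 8.1246 m/s².
Starting from rest, L = ½at², so t = √(2L/a) = √(2 × 4.8 / 8.1246) = 1.0870 s.

1.087 s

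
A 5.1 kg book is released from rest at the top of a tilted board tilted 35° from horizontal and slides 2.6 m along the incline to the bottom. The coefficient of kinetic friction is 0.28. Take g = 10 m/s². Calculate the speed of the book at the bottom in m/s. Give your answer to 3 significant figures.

4.23 m/s

The weight component along the incline is mg sin 35° = 29.252 N and the normal force is N = mg cos 35° = 41.777 N.
Friction up the slope is f = μN = 0.28 × 41.777 = 11.698 N, so the net downslope force is 29.252 − 11.698 = 17.554 N and a = 17.554 / 5.1 = 3.4420 m/s².
Starting from rest over a distance of 2.6 m, v² = 2aL = 2 × 3.4420 × 2.6 = 17.8984, so v = 4.2307 m/s.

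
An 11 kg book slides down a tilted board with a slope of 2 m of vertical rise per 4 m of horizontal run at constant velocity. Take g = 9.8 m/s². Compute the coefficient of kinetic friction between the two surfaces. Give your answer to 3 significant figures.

At constant velocity the net force along the incline is zero: mg sin 26.57° = μ mg cos 26.57°.
So μ = tan 26.57° = 0.4472 / 0.8944 = 0.5000.

0.500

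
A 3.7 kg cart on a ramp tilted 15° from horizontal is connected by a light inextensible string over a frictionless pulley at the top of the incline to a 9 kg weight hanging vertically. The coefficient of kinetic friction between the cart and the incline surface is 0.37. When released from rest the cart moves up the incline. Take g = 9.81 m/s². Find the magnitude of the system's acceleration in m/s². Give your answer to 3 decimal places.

5.191 m/s²

For the cart on the incline: the weight component along the slope is m₁g sin 15° = 3.7 × 9.81 × 0.2588 = 9.394 N and the normal force is N = m₁g cos 15° = 35.060 N.
Kinetic friction opposes the cart's motion up the incline: f = μN = 0.37 × 35.060 = 12.972 N acting down the slope.
Newton's second law for the cart (up-slope positive): T − 9.394 − 12.972 = 3.7 a. For the hanging weight (downward positive): 9 × 9.81 − T = 9 a.
Adding the two equations eliminates T: 65.924 = 12.7 a, so a = 5.1909 m/s².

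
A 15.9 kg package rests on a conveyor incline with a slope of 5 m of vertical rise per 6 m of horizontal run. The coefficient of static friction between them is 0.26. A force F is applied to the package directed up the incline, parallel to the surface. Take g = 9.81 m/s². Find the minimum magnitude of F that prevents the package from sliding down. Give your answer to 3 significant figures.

The normal force is N = mg cos 39.81° = 119.826 N. With F at its minimum the package is on the verge of sliding down, so static friction is at its maximum μ_s N = 0.26 × 119.826 = 31.155 N and acts up the slope.
Equilibrium along the incline: F + μ_s N = mg sin 39.81°, so F = 99.855 − 31.155 = 68.700 N.

68.7 N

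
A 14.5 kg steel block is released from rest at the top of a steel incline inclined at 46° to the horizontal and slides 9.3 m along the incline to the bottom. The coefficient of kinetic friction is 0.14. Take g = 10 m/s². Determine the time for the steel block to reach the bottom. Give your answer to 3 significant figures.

1.73 s

The weight component along the incline is mg sin 46° = 104.304 N and the normal force is N = mg cos 46° = 100.725 N.
Friction up the slope is f = μN = 0.14 × 100.725 = 14.101 N, so the net downslope force is 104.304 − 14.101 = 90.203 N and a = 90.203 / 14.5 = 6.2209 m/s².
Starting from rest, L = ½at², so t = √(2L/a) = √(2 × 9.3 / 6.2209) = 1.7291 s.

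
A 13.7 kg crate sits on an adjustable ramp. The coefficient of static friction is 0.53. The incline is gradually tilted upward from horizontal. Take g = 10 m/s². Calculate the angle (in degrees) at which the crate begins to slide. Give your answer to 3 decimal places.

At the threshold of sliding, static friction is at its maximum μ_s N and exactly balances the weight component along the incline: mg sin θ = μ_s mg cos θ.
Hence tan θ = μ_s = 0.53, so θ = arctan(0.53) = 27.9236°.

27.924°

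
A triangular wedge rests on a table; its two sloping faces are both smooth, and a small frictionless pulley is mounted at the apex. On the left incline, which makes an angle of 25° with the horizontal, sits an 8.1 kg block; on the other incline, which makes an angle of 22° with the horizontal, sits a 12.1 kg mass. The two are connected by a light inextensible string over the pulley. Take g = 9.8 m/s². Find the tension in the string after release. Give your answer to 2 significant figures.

38 N

Resolve each weight along its own incline: the 8.1 kg mass has component 8.1 × 9.8 × sin 25° = 33.547 N down its slope, and the 12.1 kg mass has 12.1 × 9.8 × sin 22° = 44.421 N down its slope.
The 12.1 kg side's 44.421 N exceeds the other side's 33.547 N, so that mass slides down and the 8.1 kg mass slides up. Taking that direction as positive, Newton's second law for the whole system gives 44.421 − 33.547 = (8.1 + 12.1) a, so a = 10.874 / 20.2 = 0.5383 m/s².
For the 8.1 kg mass (up-slope positive): T − 33.547 = 8.1 × 0.5383, so T = 37.907 N.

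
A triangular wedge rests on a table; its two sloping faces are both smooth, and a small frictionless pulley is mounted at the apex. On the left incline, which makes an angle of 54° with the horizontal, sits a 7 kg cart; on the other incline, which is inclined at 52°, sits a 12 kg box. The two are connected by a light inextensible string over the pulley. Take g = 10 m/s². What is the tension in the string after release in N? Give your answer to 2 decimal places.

70.61 N

Resolve each weight along its own incline: the 7 kg mass has component 7 × 10 × sin 54° = 56.631 N down its slope, and the 12 kg mass has 12 × 10 × sin 52° = 94.561 N down its slope.
The 12 kg side's 94.561 N exceeds the other side's 56.631 N, so that mass slides down and the 7 kg mass slides up. Taking that direction as positive, Newton's second law for the whole system gives 94.561 − 56.631 = (7 + 12) a, so a = 37.930 / 19 = 1.9963 m/s².
For the 7 kg mass (up-slope positive): T − 56.631 = 7 × 1.9963, so T = 70.605 N.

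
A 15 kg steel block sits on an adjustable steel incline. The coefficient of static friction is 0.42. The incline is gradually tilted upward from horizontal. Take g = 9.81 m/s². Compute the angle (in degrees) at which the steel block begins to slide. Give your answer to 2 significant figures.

At the threshold of sliding, static friction is at its maximum μ_s N and exactly balances the weight component along the incline: mg sin θ = μ_s mg cos θ.
Hence tan θ = μ_s = 0.42, so θ = arctan(0.42) = 22.7824°.

23°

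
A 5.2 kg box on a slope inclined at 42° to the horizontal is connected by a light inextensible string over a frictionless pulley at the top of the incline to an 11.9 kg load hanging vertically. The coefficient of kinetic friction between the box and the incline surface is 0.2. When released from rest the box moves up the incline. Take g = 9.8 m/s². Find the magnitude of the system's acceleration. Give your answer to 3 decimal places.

4.383 m/s²

For the box on the incline: the weight component along the slope is m₁g sin 42° = 5.2 × 9.8 × 0.6691 = 34.097 N and the normal force is N = m₁g cos 42° = 37.871 N.
Kinetic friction opposes the box's motion up the incline: f = μN = 0.2 × 37.871 = 7.574 N acting down the slope.
Newton's second law for the box (up-slope positive): T − 34.097 − 7.574 = 5.2 a. For the hanging load (downward positive): 11.9 × 9.8 − T = 11.9 a.
Adding the two equations eliminates T: 74.949 = 17.1 a, so a = 4.3830 m/s².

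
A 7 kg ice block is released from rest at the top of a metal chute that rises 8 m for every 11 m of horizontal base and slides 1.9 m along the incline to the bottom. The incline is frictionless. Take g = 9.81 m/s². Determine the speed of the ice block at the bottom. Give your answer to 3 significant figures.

4.68 m/s

The weight component along the incline is mg sin 36.03° = 40.390 N and the normal force is N = mg cos 36.03° = 55.536 N.
With no friction, a = g sin 36.03° = 5.7700 m/s².
Starting from rest over a distance of 1.9 m, v² = 2aL = 2 × 5.7700 × 1.9 = 21.9260, so v = 4.6825 m/s.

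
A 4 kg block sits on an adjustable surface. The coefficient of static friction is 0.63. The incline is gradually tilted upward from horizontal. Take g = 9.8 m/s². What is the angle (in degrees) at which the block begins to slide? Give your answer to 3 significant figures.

32.2°

At the threshold of sliding, static friction is at its maximum μ_s N and exactly balances the weight component along the incline: mg sin θ = μ_s mg cos θ.
Hence tan θ = μ_s = 0.63, so θ = arctan(0.63) = 32.2109°.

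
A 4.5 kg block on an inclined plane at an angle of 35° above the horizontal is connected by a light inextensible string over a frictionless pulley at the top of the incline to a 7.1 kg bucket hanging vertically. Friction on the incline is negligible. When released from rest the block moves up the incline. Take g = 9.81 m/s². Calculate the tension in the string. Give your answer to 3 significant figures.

42.5 N

For the block on the incline: the weight component along the slope is m₁g sin 35° = 4.5 × 9.81 × 0.5736 = 25.322 N and the normal force is N = m₁g cos 35° = 36.161 N.
Newton's second law for the block (up-slope positive): T − 25.322 = 4.5 a. For the hanging bucket (downward positive): 7.1 × 9.81 − T = 7.1 a.
Adding the two equations eliminates T: 44.329 = 11.6 a, so a = 3.8215 m/s².
Then from the hanging bucket's equation, T = 7.1 × (9.81 − 3.8215) = 42.518 N.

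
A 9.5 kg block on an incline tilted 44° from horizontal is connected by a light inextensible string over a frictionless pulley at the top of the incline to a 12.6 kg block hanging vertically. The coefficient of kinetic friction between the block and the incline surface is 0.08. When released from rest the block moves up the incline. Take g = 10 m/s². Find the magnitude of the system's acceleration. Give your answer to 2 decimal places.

2.47 m/s²

For the block on the incline: the weight component along the slope is m₁g sin 44° = 9.5 × 10 × 0.6947 = 65.996 N and the normal force is N = m₁g cos 44° = 68.337 N.
Kinetic friction opposes the block's motion up the incline: f = μN = 0.08 × 68.337 = 5.467 N acting down the slope.
Newton's second law for the block (up-slope positive): T − 65.996 − 5.467 = 9.5 a. For the hanging block (downward positive): 12.6 × 10 − T = 12.6 a.
Adding the two equations eliminates T: 54.537 = 22.1 a, so a = 2.4677 m/s².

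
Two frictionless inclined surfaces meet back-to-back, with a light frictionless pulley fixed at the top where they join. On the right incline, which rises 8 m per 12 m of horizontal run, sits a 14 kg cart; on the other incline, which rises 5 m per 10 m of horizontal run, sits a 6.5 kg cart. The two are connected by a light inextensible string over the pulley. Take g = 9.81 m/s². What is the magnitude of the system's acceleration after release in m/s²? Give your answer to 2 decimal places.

Resolve each weight along its own incline: the 14 kg mass has component 14 × 9.81 × sin 33.69° = 76.183 N down its slope, and the 6.5 kg mass has 6.5 × 9.81 × sin 26.57° = 28.517 N down its slope.
The 14 kg side's 76.183 N exceeds the other side's 28.517 N, so that mass slides down and the 6.5 kg mass slides up. Taking that direction as positive, Newton's second law for the whole system gives 76.183 − 28.517 = (14 + 6.5) a, so a = 47.666 / 20.5 = 2.3252 m/s².

2.33 m/s²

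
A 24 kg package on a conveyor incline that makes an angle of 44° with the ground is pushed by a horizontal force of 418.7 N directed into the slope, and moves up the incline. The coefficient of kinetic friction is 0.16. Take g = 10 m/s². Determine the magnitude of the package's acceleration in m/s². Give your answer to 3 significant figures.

The horizontal push has components F cos 44° = 418.7 × 0.7193 = 301.171 N up the incline and F sin 44° = 418.7 × 0.6947 = 290.871 N pressing into the surface.
The normal force is therefore N = mg cos 44° + F sin 44° = 172.632 + 290.871 = 463.503 N, and kinetic friction down the slope is μN = 0.16 × 463.503 = 74.160 N.
Along the incline: F cos 44° − mg sin 44° − μN = ma, so 301.171 − 166.728 − 74.160 = 24 a, giving a = 2.5118 m/s².

2.51 m/s²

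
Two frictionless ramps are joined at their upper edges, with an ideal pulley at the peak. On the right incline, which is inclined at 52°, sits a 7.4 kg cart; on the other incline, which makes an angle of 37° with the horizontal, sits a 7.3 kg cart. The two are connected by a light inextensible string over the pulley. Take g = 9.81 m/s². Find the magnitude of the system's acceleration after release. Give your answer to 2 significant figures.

Resolve each weight along its own incline: the 7.4 kg mass has component 7.4 × 9.81 × sin 52° = 57.205 N down its slope, and the 7.3 kg mass has 7.3 × 9.81 × sin 37° = 43.098 N down its slope.
The 7.4 kg side's 57.205 N exceeds the other side's 43.098 N, so that mass slides down and the 7.3 kg mass slides up. Taking that direction as positive, Newton's second law for the whole system gives 57.205 − 43.098 = (7.4 + 7.3) a, so a = 14.107 / 14.7 = 0.9597 m/s².

0.96 m/s²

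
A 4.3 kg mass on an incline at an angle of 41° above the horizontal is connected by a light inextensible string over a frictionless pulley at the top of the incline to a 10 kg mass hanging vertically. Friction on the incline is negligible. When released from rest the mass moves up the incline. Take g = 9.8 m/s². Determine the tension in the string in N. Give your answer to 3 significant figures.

For the mass on the incline: the weight component along the slope is m₁g sin 41° = 4.3 × 9.8 × 0.6561 = 27.648 N and the normal force is N = m₁g cos 41° = 31.803 N.
Newton's second law for the mass (up-slope positive): T − 27.648 = 4.3 a. For the hanging mass (downward positive): 10 × 9.8 − T = 10 a.
Adding the two equations eliminates T: 70.352 = 14.3 a, so a = 4.9197 m/s².
Then from the hanging mass's equation, T = 10 × (9.8 − 4.9197) = 48.803 N.

48.8 N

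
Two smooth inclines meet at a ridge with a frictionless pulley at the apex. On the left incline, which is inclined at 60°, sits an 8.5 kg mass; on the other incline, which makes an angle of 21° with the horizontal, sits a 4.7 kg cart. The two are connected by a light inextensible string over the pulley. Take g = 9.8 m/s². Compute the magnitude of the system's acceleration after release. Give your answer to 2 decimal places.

4.21 m/s²

Resolve each weight along its own incline: the 8.5 kg mass has component 8.5 × 9.8 × sin 60° = 72.140 N down its slope, and the 4.7 kg mass has 4.7 × 9.8 × sin 21° = 16.506 N down its slope.
The 8.5 kg side's 72.140 N exceeds the other side's 16.506 N, so that mass slides down and the 4.7 kg mass slides up. Taking that direction as positive, Newton's second law for the whole system gives 72.140 − 16.506 = (8.5 + 4.7) a, so a = 55.634 / 13.2 = 4.2147 m/s².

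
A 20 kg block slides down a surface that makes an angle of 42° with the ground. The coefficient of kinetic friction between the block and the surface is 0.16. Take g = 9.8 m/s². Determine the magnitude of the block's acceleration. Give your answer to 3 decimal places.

5.392 m/s²

Resolving the weight along the incline: the component pulling the block down the slope is mg sin 42° = 20 × 9.8 × 0.6691 = 131.144 N, and the normal force is N = mg cos 42° = 20 × 9.8 × 0.7431 = 145.648 N.
Kinetic friction acts up the slope with magnitude f = μN = 0.16 × 145.648 = 23.304 N.
Net force along the incline is 131.144 − 23.304 = 107.840 N, so a = 107.840 / 20 = 5.3920 m/s².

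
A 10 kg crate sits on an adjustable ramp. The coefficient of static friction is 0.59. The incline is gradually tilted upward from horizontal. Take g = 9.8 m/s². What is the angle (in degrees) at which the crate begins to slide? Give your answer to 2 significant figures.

31°

At the threshold of sliding, static friction is at its maximum μ_s N and exactly balances the weight component along the incline: mg sin θ = μ_s mg cos θ.
Hence tan θ = μ_s = 0.59, so θ = arctan(0.59) = 30.5406°.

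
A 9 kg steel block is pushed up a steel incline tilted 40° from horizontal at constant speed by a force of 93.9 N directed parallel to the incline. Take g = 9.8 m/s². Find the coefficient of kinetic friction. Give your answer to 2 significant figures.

At constant speed ΣF = 0 along the incline. The applied 93.9 N acts up the slope; the weight component mg sin 40° = 56.694 N and kinetic friction μN both act down the slope.
So 93.9 = 56.694 + μ × 67.565, giving μ = (93.9 − 56.694) / 67.565 = 0.5507.

0.55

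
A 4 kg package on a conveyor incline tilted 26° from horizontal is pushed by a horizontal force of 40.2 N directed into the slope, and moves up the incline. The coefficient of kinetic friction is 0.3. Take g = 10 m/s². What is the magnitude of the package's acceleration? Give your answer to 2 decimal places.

0.63 m/s²

The horizontal push has components F cos 26° = 40.2 × 0.8988 = 36.132 N up the incline and F sin 26° = 40.2 × 0.4384 = 17.624 N pressing into the surface.
The normal force is therefore N = mg cos 26° + F sin 26° = 35.952 + 17.624 = 53.576 N, and kinetic friction down the slope is μN = 0.3 × 53.576 = 16.073 N.
Along the incline: F cos 26° − mg sin 26° − μN = ma, so 36.132 − 17.536 − 16.073 = 4 a, giving a = 0.6307 m/s².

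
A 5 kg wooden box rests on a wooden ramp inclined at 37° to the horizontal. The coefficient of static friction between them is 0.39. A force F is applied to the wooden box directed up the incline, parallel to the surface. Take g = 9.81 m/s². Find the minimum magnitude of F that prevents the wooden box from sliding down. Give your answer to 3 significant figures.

The normal force is N = mg cos 37° = 39.173 N. With F at its minimum the wooden box is on the verge of sliding down, so static friction is at its maximum μ_s N = 0.39 × 39.173 = 15.277 N and acts up the slope.
Equilibrium along the incline: F + μ_s N = mg sin 37°, so F = 29.519 − 15.277 = 14.242 N.

14.2 N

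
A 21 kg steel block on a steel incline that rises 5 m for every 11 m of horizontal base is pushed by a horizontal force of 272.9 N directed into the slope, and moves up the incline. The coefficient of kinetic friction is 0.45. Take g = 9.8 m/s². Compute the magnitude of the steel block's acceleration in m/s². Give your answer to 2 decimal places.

1.34 m/s²

The horizontal push has components F cos 24.44° = 272.9 × 0.9104 = 248.448 N up the incline and F sin 24.44° = 272.9 × 0.4138 = 112.926 N pressing into the surface.
The normal force is therefore N = mg cos 24.44° + F sin 24.44° = 187.360 + 112.926 = 300.286 N, and kinetic friction down the slope is μN = 0.45 × 300.286 = 135.129 N.
Along the incline: F cos 24.44° − mg sin 24.44° − μN = ma, so 248.448 − 85.160 − 135.129 = 21 a, giving a = 1.3409 m/s².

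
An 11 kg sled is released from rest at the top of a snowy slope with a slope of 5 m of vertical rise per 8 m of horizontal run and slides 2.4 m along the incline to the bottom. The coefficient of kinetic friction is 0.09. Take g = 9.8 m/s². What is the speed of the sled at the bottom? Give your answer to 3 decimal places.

4.620 m/s

The weight component along the incline is mg sin 32.01° = 57.134 N and the normal force is N = mg cos 32.01° = 91.414 N.
Friction up the slope is f = μN = 0.09 × 91.414 = 8.227 N, so the net downslope force is 57.134 − 8.227 = 48.907 N and a = 48.907 / 11 = 4.4461 m/s².
Starting from rest over a distance of 2.4 m, v² = 2aL = 2 × 4.4461 × 2.4 = 21.3413, so v = 4.6197 m/s.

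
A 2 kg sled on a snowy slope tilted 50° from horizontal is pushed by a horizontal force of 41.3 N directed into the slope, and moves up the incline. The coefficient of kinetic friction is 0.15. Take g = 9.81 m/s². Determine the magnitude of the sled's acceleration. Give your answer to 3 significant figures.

The horizontal push has components F cos 50° = 41.3 × 0.6428 = 26.548 N up the incline and F sin 50° = 41.3 × 0.7660 = 31.636 N pressing into the surface.
The normal force is therefore N = mg cos 50° + F sin 50° = 12.612 + 31.636 = 44.248 N, and kinetic friction down the slope is μN = 0.15 × 44.248 = 6.637 N.
Along the incline: F cos 50° − mg sin 50° − μN = ma, so 26.548 − 15.029 − 6.637 = 2 a, giving a = 2.4410 m/s².

2.44 m/s²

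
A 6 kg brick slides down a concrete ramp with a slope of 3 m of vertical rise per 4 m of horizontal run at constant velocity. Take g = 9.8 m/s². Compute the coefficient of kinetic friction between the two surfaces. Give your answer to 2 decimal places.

At constant velocity the net force along the incline is zero: mg sin 36.87° = μ mg cos 36.87°.
So μ = tan 36.87° = 0.6000 / 0.8000 = 0.7500.

0.75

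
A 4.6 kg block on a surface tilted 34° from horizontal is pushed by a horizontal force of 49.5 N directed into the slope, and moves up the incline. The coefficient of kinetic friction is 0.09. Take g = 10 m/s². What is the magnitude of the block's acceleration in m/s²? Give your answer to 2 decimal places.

The horizontal push has components F cos 34° = 49.5 × 0.8290 = 41.035 N up the incline and F sin 34° = 49.5 × 0.5592 = 27.680 N pressing into the surface.
The normal force is therefore N = mg cos 34° + F sin 34° = 38.134 + 27.680 = 65.814 N, and kinetic friction down the slope is μN = 0.09 × 65.814 = 5.923 N.
Along the incline: F cos 34° − mg sin 34° − μN = ma, so 41.035 − 25.723 − 5.923 = 4.6 a, giving a = 2.0411 m/s².

2.04 m/s²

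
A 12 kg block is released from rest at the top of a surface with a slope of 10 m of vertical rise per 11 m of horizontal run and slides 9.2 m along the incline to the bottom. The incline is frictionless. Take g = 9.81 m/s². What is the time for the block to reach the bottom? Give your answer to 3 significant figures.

1.67 s

The weight component along the incline is mg sin 42.27° = 79.187 N and the normal force is N = mg cos 42.27° = 87.106 N.
With no friction, a = g sin 42.27° = 6.5989 m/s².
Starting from rest, L = ½at², so t = √(2L/a) = √(2 × 9.2 / 6.5989) = 1.6698 s.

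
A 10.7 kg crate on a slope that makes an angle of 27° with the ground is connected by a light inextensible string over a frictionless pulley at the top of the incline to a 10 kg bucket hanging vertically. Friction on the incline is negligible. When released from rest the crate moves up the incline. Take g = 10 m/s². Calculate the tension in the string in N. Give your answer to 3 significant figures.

For the crate on the incline: the weight component along the slope is m₁g sin 27° = 10.7 × 10 × 0.4540 = 48.578 N and the normal force is N = m₁g cos 27° = 95.338 N.
Newton's second law for the crate (up-slope positive): T − 48.578 = 10.7 a. For the hanging bucket (downward positive): 10 × 10 − T = 10 a.
Adding the two equations eliminates T: 51.422 = 20.7 a, so a = 2.4842 m/s².
Then from the hanging bucket's equation, T = 10 × (10 − 2.4842) = 75.158 N.

75.2 N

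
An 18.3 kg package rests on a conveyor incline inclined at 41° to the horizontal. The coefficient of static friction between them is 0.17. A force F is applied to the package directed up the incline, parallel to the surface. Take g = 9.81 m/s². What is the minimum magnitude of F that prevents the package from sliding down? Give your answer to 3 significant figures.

94.7 N

The normal force is N = mg cos 41° = 135.488 N. With F at its minimum the package is on the verge of sliding down, so static friction is at its maximum μ_s N = 0.17 × 135.488 = 23.033 N and acts up the slope.
Equilibrium along the incline: F + μ_s N = mg sin 41°, so F = 117.778 − 23.033 = 94.745 N.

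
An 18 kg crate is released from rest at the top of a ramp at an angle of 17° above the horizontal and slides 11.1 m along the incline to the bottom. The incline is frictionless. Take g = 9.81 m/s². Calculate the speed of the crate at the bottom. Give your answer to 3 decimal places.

7.980 m/s

The weight component along the incline is mg sin 17° = 51.627 N and the normal force is N = mg cos 17° = 168.864 N.
With no friction, a = g sin 17° = 2.8682 m/s².
Starting from rest over a distance of 11.1 m, v² = 2aL = 2 × 2.8682 × 11.1 = 63.6740, so v = 7.9796 m/s.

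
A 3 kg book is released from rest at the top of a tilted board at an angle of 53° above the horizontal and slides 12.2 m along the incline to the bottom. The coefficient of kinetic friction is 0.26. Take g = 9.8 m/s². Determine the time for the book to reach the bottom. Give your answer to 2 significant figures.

The weight component along the incline is mg sin 53° = 23.480 N and the normal force is N = mg cos 53° = 17.693 N.
Friction up the slope is f = μN = 0.26 × 17.693 = 4.600 N, so the net downslope force is 23.480 − 4.600 = 18.880 N and a = 18.880 / 3 = 6.2933 m/s².
Starting from rest, L = ½at², so t = √(2L/a) = √(2 × 12.2 / 6.2933) = 1.9690 s.

2.0 s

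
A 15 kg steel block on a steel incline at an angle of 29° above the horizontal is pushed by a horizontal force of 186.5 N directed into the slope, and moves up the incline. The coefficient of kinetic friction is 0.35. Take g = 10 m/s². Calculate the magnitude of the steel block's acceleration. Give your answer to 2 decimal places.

0.86 m/s²

The horizontal push has components F cos 29° = 186.5 × 0.8746 = 163.113 N up the incline and F sin 29° = 186.5 × 0.4848 = 90.415 N pressing into the surface.
The normal force is therefore N = mg cos 29° + F sin 29° = 131.190 + 90.415 = 221.605 N, and kinetic friction down the slope is μN = 0.35 × 221.605 = 77.562 N.
Along the incline: F cos 29° − mg sin 29° − μN = ma, so 163.113 − 72.720 − 77.562 = 15 a, giving a = 0.8554 m/s².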